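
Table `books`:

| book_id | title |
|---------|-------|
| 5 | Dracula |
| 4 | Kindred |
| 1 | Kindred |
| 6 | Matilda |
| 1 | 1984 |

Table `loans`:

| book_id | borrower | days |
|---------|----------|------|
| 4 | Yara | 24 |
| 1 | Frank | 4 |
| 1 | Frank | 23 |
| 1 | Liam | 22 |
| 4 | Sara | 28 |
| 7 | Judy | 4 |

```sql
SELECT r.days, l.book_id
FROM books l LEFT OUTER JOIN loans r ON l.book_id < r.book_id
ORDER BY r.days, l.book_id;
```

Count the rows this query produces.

9

LEFT JOIN keeps every row from `books`; unmatched rows get NULL for `loans`'s columns.
Matching on l.book_id < r.book_id.
Matched pairs: 9; unmatched l rows kept: 0.
Total: 9 rows.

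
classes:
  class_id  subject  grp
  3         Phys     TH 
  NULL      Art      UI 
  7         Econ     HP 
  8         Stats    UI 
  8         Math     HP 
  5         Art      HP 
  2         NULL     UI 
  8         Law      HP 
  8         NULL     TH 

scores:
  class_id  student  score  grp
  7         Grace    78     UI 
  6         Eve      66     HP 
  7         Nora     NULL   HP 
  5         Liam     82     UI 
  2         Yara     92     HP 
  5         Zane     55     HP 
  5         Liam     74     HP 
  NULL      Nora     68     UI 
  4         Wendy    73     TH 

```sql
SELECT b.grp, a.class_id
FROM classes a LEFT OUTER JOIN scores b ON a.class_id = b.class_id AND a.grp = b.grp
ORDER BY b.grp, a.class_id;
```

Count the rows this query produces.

LEFT JOIN keeps every row from `classes`; unmatched rows get NULL for `scores`'s columns.
Matching on a.class_id = b.class_id AND a.grp = b.grp. A NULL in a compared column never satisfies the condition.
- a row (class_id=3, grp=TH): no match → kept, b columns NULL.
- a row (class_id=NULL, grp=UI): no match → kept, b columns NULL.
- a row (class_id=7, grp=HP): matches 1 b row(s) → 1 output row(s).
- a row (class_id=8, grp=UI): no match → kept, b columns NULL.
- a row (class_id=8, grp=HP): no match → kept, b columns NULL.
- a row (class_id=5, grp=HP): matches 2 b row(s) → 2 output row(s).
- a row (class_id=2, grp=UI): no match → kept, b columns NULL.
- a row (class_id=8, grp=HP): no match → kept, b columns NULL.
- a row (class_id=8, grp=TH): no match → kept, b columns NULL.
Total: 3 matched + 7 padded = 10 rows.

10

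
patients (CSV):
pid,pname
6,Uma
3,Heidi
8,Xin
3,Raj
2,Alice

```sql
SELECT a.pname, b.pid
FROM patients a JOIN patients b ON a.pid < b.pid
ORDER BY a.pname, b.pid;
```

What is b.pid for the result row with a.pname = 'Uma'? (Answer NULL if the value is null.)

8

INNER JOIN keeps only pairs where the ON condition holds.
Matching on a.pid < b.pid.
Matched pairs: 9.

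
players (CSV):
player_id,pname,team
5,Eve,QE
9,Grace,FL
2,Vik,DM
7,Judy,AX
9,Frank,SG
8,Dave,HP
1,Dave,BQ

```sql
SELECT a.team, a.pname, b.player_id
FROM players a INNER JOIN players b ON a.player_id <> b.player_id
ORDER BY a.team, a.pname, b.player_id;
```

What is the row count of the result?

INNER JOIN keeps only pairs where the ON condition holds.
Matching on a.player_id <> b.player_id.
- a (player_id=5) pairs with 6 row(s) of b.
- a (player_id=9) pairs with 5 row(s) of b.
- a (player_id=2) pairs with 6 row(s) of b.
- a (player_id=7) pairs with 6 row(s) of b.
- a (player_id=9) pairs with 5 row(s) of b.
- a (player_id=8) pairs with 6 row(s) of b.
- a (player_id=1) pairs with 6 row(s) of b.
Total: 40 rows.

40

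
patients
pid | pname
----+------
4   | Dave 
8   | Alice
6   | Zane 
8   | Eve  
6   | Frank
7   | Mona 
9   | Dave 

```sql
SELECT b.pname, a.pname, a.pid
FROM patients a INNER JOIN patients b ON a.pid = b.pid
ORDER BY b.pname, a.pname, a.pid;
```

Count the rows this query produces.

INNER JOIN keeps only pairs where the ON condition holds.
Matching on a.pid = b.pid.
- a (pid=4) pairs with 1 row(s) of b.
- a (pid=8) pairs with 2 row(s) of b.
- a (pid=6) pairs with 2 row(s) of b.
- a (pid=8) pairs with 2 row(s) of b.
- a (pid=6) pairs with 2 row(s) of b.
- a (pid=7) pairs with 1 row(s) of b.
- a (pid=9) pairs with 1 row(s) of b.
Total: 11 rows.

11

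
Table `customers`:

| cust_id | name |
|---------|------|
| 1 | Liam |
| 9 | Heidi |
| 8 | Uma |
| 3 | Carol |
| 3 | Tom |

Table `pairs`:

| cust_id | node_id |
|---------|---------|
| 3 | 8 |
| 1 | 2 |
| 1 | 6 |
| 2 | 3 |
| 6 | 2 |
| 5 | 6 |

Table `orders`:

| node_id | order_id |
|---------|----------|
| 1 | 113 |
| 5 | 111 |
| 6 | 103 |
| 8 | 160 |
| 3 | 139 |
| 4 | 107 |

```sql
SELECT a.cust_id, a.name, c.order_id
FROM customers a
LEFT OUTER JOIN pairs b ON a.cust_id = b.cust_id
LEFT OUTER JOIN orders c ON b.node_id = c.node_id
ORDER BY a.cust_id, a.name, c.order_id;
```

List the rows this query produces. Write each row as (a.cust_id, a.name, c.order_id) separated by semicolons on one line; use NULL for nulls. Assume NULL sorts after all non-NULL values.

Evaluate left to right. First `customers a LEFT JOIN pairs b` on cust_id: 6 row(s).
Then LEFT JOIN `orders c` on node_id: each of those 6 rows is kept; rows whose b.node_id has no match in c get NULL for c's columns.

(1, Liam, 103); (1, Liam, NULL); (3, Carol, 160); (3, Tom, 160); (8, Uma, NULL); (9, Heidi, NULL)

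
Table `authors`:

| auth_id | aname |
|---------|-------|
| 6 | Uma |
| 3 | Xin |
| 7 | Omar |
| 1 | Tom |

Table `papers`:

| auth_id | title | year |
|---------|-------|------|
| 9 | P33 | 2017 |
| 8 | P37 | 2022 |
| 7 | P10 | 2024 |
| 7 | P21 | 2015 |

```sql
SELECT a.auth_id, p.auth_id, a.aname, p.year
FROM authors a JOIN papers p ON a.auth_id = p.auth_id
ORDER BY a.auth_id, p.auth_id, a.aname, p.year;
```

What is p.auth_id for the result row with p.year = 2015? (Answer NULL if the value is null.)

INNER JOIN keeps only pairs where the ON condition holds.
Matching on a.auth_id = p.auth_id.
- auth_id=6: no matching p row, dropped.
- auth_id=3: no matching p row, dropped.
- auth_id=7: 2 matching p row(s), so 2 row(s) emitted.
- auth_id=1: no matching p row, dropped.

7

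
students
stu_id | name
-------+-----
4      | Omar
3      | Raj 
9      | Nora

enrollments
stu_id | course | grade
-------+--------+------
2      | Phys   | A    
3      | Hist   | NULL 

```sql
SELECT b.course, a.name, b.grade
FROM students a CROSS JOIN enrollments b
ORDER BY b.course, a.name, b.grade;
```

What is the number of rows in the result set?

6

CROSS JOIN pairs every row of `students` with every row of `enrollments`: 3 × 2 = 6 rows.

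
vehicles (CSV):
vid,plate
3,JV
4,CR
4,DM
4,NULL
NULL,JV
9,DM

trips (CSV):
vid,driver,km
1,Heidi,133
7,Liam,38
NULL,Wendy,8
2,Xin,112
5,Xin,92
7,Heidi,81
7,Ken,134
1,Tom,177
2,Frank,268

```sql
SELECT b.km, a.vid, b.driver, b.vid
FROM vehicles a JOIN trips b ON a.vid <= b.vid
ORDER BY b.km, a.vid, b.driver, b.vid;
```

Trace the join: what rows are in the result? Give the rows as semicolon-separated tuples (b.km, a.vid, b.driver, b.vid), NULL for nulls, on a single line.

INNER JOIN keeps only pairs where the ON condition holds.
Matching on a.vid <= b.vid. A NULL in a compared column never satisfies the condition.
- a[0] vid=3 → 4 match(es) in b → 4 row(s).
- a[1] vid=4 → 4 match(es) in b → 4 row(s).
- a[2] vid=4 → 4 match(es) in b → 4 row(s).
- a[3] vid=4 → 4 match(es) in b → 4 row(s).
- a[4] vid=NULL → no match; dropped.
- a[5] vid=9 → no match; dropped.

(38, 3, Liam, 7); (38, 4, Liam, 7); (38, 4, Liam, 7); (38, 4, Liam, 7); (81, 3, Heidi, 7); (81, 4, Heidi, 7); (81, 4, Heidi, 7); (81, 4, Heidi, 7); (92, 3, Xin, 5); (92, 4, Xin, 5); (92, 4, Xin, 5); (92, 4, Xin, 5); (134, 3, Ken, 7); (134, 4, Ken, 7); (134, 4, Ken, 7); (134, 4, Ken, 7)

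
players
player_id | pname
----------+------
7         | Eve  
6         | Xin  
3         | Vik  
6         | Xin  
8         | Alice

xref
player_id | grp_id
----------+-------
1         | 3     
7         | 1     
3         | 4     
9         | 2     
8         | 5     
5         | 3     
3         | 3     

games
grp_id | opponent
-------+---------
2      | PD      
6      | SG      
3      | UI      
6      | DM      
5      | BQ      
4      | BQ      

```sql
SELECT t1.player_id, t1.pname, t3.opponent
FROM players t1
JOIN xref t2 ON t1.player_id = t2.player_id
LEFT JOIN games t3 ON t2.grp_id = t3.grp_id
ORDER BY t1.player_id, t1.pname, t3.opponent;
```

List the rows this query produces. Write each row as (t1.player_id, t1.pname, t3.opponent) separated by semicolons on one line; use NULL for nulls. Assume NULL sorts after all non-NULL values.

(3, Vik, BQ); (3, Vik, UI); (7, Eve, NULL); (8, Alice, BQ)

Evaluate left to right. First `players t1 INNER JOIN xref t2` on player_id: 4 row(s).
Then LEFT JOIN `games t3` on grp_id: each of those 4 rows is kept; rows whose t2.grp_id has no match in t3 get NULL for t3's columns.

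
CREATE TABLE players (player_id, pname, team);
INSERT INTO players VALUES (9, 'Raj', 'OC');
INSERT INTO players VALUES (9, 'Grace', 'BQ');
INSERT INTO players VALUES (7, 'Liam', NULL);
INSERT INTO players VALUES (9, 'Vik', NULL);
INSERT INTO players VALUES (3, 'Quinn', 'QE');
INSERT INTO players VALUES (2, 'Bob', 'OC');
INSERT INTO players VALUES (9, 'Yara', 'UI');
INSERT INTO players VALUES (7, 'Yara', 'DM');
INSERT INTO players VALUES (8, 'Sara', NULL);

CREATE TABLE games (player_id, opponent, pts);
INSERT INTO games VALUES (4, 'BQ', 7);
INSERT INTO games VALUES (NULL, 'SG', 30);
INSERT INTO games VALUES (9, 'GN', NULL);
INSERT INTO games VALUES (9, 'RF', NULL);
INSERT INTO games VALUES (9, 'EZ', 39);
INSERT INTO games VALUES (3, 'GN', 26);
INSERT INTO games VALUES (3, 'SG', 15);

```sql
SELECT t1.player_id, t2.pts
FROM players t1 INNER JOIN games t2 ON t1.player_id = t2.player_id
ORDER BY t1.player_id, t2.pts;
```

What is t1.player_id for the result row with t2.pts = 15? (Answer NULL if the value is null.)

3

INNER JOIN keeps only pairs where the ON condition holds.
Matching on t1.player_id = t2.player_id. A NULL in a compared column never satisfies the condition.
- t1[0] player_id=9 → 3 match(es) in t2 → 3 row(s).
- t1[1] player_id=9 → 3 match(es) in t2 → 3 row(s).
- t1[2] player_id=7 → no match; dropped.
- t1[3] player_id=9 → 3 match(es) in t2 → 3 row(s).
- t1[4] player_id=3 → 2 match(es) in t2 → 2 row(s).
- t1[5] player_id=2 → no match; dropped.
- t1[6] player_id=9 → 3 match(es) in t2 → 3 row(s).
- t1[7] player_id=7 → no match; dropped.
- t1[8] player_id=8 → no match; dropped.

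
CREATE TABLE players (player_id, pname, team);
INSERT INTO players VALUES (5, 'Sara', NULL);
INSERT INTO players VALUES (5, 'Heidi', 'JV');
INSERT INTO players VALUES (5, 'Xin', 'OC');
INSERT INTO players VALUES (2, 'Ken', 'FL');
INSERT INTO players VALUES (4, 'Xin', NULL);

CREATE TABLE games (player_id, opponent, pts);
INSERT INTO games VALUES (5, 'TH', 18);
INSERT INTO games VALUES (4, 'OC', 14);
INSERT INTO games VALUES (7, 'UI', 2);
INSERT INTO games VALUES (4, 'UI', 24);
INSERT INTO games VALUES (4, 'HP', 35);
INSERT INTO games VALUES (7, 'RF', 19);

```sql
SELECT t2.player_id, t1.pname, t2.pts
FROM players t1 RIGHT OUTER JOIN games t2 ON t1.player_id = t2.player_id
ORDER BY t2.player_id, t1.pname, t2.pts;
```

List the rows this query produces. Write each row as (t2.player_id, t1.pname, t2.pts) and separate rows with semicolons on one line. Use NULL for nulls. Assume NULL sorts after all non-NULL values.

(4, Xin, 14); (4, Xin, 24); (4, Xin, 35); (5, Heidi, 18); (5, Sara, 18); (5, Xin, 18); (7, NULL, 2); (7, NULL, 19)

RIGHT JOIN keeps every row from `games`; unmatched rows get NULL for `players`'s columns.
Matching on t1.player_id = t2.player_id.
Matched pairs: 6; unmatched t2 rows kept: 2.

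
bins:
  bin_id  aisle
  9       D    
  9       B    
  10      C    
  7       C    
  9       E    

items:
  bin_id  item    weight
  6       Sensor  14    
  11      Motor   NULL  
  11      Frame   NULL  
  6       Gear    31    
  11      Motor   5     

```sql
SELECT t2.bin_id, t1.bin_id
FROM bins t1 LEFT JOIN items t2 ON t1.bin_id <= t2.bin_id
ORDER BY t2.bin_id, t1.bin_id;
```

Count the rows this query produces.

LEFT JOIN keeps every row from `bins`; unmatched rows get NULL for `items`'s columns.
Matching on t1.bin_id <= t2.bin_id.
Matched pairs: 15; unmatched t1 rows kept: 0.
Total: 15 rows.

15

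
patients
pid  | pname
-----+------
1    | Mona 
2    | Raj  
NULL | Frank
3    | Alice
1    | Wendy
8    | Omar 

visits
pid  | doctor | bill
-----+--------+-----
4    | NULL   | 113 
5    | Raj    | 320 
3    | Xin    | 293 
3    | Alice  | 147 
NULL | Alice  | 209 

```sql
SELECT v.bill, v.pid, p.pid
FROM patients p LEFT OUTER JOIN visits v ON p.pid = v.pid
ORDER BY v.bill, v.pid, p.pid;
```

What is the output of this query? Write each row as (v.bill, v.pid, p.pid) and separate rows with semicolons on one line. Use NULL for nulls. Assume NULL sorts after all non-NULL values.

LEFT JOIN keeps every row from `patients`; unmatched rows get NULL for `visits`'s columns.
Matching on p.pid = v.pid. A NULL in a compared column never satisfies the condition.
Matched pairs: 2; unmatched p rows kept: 5.

(147, 3, 3); (293, 3, 3); (NULL, NULL, 1); (NULL, NULL, 1); (NULL, NULL, 2); (NULL, NULL, 8); (NULL, NULL, NULL)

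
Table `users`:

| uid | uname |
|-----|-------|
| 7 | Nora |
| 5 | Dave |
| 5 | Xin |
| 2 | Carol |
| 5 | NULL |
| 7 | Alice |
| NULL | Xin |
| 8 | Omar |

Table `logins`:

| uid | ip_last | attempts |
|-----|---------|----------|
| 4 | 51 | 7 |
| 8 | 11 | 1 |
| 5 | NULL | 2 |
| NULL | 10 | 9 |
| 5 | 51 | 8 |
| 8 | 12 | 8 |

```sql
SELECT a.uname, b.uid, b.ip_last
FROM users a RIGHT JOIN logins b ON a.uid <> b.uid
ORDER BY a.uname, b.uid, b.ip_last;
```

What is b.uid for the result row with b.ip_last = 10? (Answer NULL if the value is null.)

RIGHT JOIN keeps every row from `logins`; unmatched rows get NULL for `users`'s columns.
Matching on a.uid <> b.uid. A NULL in a compared column never satisfies the condition.
- a (uid=7) pairs with 5 row(s) of b.
- a (uid=5) pairs with 3 row(s) of b.
- a (uid=5) pairs with 3 row(s) of b.
- a (uid=2) pairs with 5 row(s) of b.
- a (uid=5) pairs with 3 row(s) of b.
- a (uid=7) pairs with 5 row(s) of b.
- a (uid=NULL) has no partner in b.
- a (uid=8) pairs with 3 row(s) of b.
- plus 1 unmatched b row(s), each kept with NULL a columns.

NULL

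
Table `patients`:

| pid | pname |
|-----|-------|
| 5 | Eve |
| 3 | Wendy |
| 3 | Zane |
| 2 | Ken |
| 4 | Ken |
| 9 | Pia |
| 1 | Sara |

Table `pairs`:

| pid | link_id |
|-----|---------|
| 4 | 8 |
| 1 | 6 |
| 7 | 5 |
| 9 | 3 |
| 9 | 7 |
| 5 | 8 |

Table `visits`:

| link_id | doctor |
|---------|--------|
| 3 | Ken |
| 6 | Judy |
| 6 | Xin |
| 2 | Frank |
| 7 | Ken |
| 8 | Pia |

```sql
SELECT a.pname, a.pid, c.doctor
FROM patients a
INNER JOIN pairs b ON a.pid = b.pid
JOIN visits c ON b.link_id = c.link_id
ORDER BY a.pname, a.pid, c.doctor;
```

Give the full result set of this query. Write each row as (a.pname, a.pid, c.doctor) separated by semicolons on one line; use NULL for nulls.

(Eve, 5, Pia); (Ken, 4, Pia); (Pia, 9, Ken); (Pia, 9, Ken); (Sara, 1, Judy); (Sara, 1, Xin)

Joins associate left-to-right: patients INNER JOIN pairs on pid gives 5 intermediate row(s).
Then INNER JOIN `visits c` on link_id: keep only rows whose b.link_id appears in c.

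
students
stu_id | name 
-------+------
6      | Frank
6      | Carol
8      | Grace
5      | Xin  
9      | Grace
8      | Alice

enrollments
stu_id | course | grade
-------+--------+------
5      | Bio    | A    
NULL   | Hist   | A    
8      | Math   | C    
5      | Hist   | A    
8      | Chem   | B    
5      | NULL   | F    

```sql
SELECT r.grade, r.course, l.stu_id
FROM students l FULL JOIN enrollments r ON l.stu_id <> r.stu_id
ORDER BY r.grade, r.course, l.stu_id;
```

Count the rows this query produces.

FULL OUTER JOIN keeps every row from both sides; unmatched rows get NULL for the other side's columns.
Matching on l.stu_id <> r.stu_id. A NULL in a compared column never satisfies the condition.
Matched pairs: 23; unmatched l rows kept: 0; unmatched r rows kept: 1.
Total: 23 matched + 1 padded = 24 rows.

24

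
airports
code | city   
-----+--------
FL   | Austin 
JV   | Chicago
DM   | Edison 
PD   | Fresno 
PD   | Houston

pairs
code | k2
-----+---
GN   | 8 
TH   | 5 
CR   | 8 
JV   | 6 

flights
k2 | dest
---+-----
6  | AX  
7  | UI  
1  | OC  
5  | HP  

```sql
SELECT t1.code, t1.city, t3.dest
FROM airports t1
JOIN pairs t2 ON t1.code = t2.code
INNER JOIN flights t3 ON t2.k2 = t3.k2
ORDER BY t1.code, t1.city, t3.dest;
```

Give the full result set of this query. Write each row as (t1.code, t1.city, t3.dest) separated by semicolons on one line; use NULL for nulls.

Joins associate left-to-right: airports INNER JOIN pairs on code gives 1 intermediate row(s).
Then INNER JOIN `flights t3` on k2: keep only rows whose t2.k2 appears in t3.

(JV, Chicago, AX)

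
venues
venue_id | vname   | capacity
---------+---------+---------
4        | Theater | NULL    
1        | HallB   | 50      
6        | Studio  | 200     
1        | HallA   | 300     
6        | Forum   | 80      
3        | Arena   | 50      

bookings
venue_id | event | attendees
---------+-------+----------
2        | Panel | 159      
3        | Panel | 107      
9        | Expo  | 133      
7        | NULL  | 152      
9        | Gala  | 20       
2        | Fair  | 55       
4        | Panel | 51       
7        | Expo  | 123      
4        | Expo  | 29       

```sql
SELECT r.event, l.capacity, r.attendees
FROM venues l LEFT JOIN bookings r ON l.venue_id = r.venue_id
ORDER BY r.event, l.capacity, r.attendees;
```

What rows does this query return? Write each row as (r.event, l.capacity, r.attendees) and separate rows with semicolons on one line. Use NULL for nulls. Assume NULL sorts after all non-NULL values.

(Expo, NULL, 29); (Panel, 50, 107); (Panel, NULL, 51); (NULL, 50, NULL); (NULL, 80, NULL); (NULL, 200, NULL); (NULL, 300, NULL)

LEFT JOIN keeps every row from `venues`; unmatched rows get NULL for `bookings`'s columns.
Matching on l.venue_id = r.venue_id.
- l[0] venue_id=4 → 2 match(es) in r → 2 row(s).
- l[1] venue_id=1 → no match; kept with NULLs on the r side.
- l[2] venue_id=6 → no match; kept with NULLs on the r side.
- l[3] venue_id=1 → no match; kept with NULLs on the r side.
- l[4] venue_id=6 → no match; kept with NULLs on the r side.
- l[5] venue_id=3 → 1 match(es) in r → 1 row(s).
After projecting and ordering:
r.event | l.capacity | r.attendees
Expo | NULL | 29
Panel | 50 | 107
Panel | NULL | 51
NULL | 50 | NULL
NULL | 80 | NULL
NULL | 200 | NULL
NULL | 300 | NULL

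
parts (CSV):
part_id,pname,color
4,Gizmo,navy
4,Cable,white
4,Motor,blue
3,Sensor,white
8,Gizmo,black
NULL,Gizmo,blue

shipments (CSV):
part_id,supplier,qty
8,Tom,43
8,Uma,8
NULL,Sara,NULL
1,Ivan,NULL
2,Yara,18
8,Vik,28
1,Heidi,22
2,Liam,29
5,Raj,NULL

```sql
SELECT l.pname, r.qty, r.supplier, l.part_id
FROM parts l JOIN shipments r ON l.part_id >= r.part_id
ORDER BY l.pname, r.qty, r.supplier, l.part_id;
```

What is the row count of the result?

24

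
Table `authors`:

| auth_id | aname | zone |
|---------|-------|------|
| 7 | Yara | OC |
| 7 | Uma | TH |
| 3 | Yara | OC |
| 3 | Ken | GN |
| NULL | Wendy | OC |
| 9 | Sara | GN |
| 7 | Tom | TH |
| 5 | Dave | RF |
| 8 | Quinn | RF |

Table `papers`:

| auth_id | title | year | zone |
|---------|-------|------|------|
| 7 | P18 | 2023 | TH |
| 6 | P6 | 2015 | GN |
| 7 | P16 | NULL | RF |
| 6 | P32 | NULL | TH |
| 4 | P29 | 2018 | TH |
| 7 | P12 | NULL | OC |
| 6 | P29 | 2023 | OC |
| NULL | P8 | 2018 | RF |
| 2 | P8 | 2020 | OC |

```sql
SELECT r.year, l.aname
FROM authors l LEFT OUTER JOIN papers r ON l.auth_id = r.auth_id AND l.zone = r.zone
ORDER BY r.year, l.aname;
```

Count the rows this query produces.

9

LEFT JOIN keeps every row from `authors`; unmatched rows get NULL for `papers`'s columns.
Matching on l.auth_id = r.auth_id AND l.zone = r.zone. A NULL in a compared column never satisfies the condition.
- l (auth_id=7, zone=OC) pairs with 1 row(s) of r.
- l (auth_id=7, zone=TH) pairs with 1 row(s) of r.
- l (auth_id=3, zone=OC) has no partner → padded with NULL.
- l (auth_id=3, zone=GN) has no partner → padded with NULL.
- l (auth_id=NULL, zone=OC) has no partner → padded with NULL.
- l (auth_id=9, zone=GN) has no partner → padded with NULL.
- l (auth_id=7, zone=TH) pairs with 1 row(s) of r.
- l (auth_id=5, zone=RF) has no partner → padded with NULL.
- l (auth_id=8, zone=RF) has no partner → padded with NULL.
Total: 3 matched + 6 padded = 9 rows.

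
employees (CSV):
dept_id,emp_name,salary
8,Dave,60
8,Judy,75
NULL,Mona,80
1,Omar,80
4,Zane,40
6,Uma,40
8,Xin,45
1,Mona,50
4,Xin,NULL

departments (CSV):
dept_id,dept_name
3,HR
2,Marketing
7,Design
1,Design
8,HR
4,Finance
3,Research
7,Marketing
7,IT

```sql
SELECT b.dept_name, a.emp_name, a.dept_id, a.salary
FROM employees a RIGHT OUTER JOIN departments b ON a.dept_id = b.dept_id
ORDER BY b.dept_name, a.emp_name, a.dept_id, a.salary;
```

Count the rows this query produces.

13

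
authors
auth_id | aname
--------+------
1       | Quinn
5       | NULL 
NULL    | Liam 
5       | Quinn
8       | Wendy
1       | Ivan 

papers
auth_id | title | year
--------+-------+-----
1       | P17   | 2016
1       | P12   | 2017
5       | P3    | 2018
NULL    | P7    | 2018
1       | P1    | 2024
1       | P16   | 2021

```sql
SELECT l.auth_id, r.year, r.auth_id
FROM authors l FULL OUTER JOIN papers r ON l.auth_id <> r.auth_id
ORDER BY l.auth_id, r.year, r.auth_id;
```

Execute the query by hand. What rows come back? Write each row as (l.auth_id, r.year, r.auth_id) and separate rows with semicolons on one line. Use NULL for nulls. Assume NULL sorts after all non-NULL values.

(1, 2018, 5); (1, 2018, 5); (5, 2016, 1); (5, 2016, 1); (5, 2017, 1); (5, 2017, 1); (5, 2021, 1); (5, 2021, 1); (5, 2024, 1); (5, 2024, 1); (8, 2016, 1); (8, 2017, 1); (8, 2018, 5); (8, 2021, 1); (8, 2024, 1); (NULL, 2018, NULL); (NULL, NULL, NULL)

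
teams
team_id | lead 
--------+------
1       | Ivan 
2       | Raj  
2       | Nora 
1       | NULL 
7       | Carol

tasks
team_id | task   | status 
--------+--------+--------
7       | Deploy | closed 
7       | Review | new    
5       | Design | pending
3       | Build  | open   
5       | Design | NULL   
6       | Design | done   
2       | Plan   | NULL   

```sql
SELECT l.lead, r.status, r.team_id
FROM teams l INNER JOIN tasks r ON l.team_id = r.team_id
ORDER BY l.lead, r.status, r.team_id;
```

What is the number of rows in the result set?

4

INNER JOIN keeps only pairs where the ON condition holds.
Matching on l.team_id = r.team_id.
- team_id=1: no matching r row, dropped.
- team_id=2: 1 matching r row(s), so 1 row(s) emitted.
- team_id=2: 1 matching r row(s), so 1 row(s) emitted.
- team_id=1: no matching r row, dropped.
- team_id=7: 2 matching r row(s), so 2 row(s) emitted.
Total: 4 rows.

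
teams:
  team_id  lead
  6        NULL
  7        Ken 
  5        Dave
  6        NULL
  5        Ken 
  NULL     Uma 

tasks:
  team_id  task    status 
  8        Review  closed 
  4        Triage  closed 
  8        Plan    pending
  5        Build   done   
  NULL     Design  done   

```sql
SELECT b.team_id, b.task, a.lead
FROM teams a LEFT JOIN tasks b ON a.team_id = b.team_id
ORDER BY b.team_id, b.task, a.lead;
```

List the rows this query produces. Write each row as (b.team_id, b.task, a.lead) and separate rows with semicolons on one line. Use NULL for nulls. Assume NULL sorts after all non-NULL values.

(5, Build, Dave); (5, Build, Ken); (NULL, NULL, Ken); (NULL, NULL, Uma); (NULL, NULL, NULL); (NULL, NULL, NULL)

LEFT JOIN keeps every row from `teams`; unmatched rows get NULL for `tasks`'s columns.
Matching on a.team_id = b.team_id. A NULL in a compared column never satisfies the condition.
- team_id=6: no b row matches, row kept with b columns NULL.
- team_id=7: no b row matches, row kept with b columns NULL.
- team_id=5: 1 matching b row(s), so 1 row(s) emitted.
- team_id=6: no b row matches, row kept with b columns NULL.
- team_id=5: 1 matching b row(s), so 1 row(s) emitted.
- team_id=NULL: no b row matches, row kept with b columns NULL.
After projecting and ordering:
b.team_id | b.task | a.lead
5 | Build | Dave
5 | Build | Ken
NULL | NULL | Ken
NULL | NULL | Uma
NULL | NULL | NULL
NULL | NULL | NULL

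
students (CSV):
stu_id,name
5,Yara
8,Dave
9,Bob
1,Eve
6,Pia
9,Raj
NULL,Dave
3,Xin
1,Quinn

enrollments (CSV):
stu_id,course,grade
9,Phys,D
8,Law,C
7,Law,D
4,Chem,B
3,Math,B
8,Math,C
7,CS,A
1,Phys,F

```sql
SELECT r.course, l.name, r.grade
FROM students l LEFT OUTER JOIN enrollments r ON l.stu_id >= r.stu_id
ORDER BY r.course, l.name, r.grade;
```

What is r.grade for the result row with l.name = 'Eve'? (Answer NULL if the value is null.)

LEFT JOIN keeps every row from `students`; unmatched rows get NULL for `enrollments`'s columns.
Matching on l.stu_id >= r.stu_id. A NULL in a compared column never satisfies the condition.
- l[0] stu_id=5 → 3 match(es) in r → 3 row(s).
- l[1] stu_id=8 → 7 match(es) in r → 7 row(s).
- l[2] stu_id=9 → 8 match(es) in r → 8 row(s).
- l[3] stu_id=1 → 1 match(es) in r → 1 row(s).
- l[4] stu_id=6 → 3 match(es) in r → 3 row(s).
- l[5] stu_id=9 → 8 match(es) in r → 8 row(s).
- l[6] stu_id=NULL → no match; kept with NULLs on the r side.
- l[7] stu_id=3 → 2 match(es) in r → 2 row(s).
- l[8] stu_id=1 → 1 match(es) in r → 1 row(s).

F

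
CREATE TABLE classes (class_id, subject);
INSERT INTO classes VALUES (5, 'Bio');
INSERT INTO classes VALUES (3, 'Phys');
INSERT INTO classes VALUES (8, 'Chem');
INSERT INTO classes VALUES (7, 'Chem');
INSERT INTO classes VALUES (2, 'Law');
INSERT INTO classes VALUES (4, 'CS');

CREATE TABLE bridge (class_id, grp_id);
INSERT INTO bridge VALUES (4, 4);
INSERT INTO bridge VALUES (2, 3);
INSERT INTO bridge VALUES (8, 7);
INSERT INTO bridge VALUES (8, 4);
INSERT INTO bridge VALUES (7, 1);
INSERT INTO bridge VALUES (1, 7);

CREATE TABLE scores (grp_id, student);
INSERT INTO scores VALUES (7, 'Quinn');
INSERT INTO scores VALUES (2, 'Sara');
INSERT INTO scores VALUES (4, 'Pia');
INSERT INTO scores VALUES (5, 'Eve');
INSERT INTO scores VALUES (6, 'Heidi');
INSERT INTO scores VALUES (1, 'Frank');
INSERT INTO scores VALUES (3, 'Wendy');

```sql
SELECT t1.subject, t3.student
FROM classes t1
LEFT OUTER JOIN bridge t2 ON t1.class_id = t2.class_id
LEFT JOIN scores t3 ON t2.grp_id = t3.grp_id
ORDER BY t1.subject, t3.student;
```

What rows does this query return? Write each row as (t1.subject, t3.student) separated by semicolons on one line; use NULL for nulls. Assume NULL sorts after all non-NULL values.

(Bio, NULL); (CS, Pia); (Chem, Frank); (Chem, Pia); (Chem, Quinn); (Law, Wendy); (Phys, NULL)

Joins associate left-to-right: classes LEFT JOIN bridge on class_id gives 7 intermediate row(s).
Then LEFT JOIN `scores t3` on grp_id: each of those 7 rows is kept; rows whose t2.grp_id has no match in t3 get NULL for t3's columns.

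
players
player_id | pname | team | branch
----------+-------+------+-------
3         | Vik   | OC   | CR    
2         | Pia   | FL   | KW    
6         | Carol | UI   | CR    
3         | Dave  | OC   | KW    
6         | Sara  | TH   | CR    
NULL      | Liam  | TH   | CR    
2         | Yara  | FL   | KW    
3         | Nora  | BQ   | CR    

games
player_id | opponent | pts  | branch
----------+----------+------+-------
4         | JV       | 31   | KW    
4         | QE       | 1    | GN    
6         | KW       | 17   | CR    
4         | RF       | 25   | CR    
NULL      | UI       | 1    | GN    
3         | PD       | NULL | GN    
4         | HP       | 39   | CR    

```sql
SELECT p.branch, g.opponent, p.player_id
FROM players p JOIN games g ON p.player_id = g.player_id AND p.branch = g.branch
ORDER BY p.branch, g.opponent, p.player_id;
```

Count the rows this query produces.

INNER JOIN keeps only pairs where the ON condition holds.
Matching on p.player_id = g.player_id AND p.branch = g.branch. A NULL in a compared column never satisfies the condition.
- p row (player_id=3, branch=CR): no match → dropped.
- p row (player_id=2, branch=KW): no match → dropped.
- p row (player_id=6, branch=CR): matches 1 g row(s) → 1 output row(s).
- p row (player_id=3, branch=KW): no match → dropped.
- p row (player_id=6, branch=CR): matches 1 g row(s) → 1 output row(s).
- p row (player_id=NULL, branch=CR): no match → dropped.
- p row (player_id=2, branch=KW): no match → dropped.
- p row (player_id=3, branch=CR): no match → dropped.
Total: 2 rows.

2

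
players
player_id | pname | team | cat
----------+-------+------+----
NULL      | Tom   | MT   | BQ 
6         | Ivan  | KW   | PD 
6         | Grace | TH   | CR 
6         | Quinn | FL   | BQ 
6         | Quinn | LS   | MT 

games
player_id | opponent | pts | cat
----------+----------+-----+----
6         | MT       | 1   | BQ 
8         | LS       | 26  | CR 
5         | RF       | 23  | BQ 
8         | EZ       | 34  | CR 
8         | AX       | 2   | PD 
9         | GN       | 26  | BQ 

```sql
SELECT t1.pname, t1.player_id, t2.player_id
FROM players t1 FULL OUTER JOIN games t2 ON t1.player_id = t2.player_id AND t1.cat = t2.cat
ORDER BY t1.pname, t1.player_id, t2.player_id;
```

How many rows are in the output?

FULL OUTER JOIN keeps every row from both sides; unmatched rows get NULL for the other side's columns.
Matching on t1.player_id = t2.player_id AND t1.cat = t2.cat. A NULL in a compared column never satisfies the condition.
- player_id=NULL, cat=BQ: no t2 row matches, row kept with t2 columns NULL.
- player_id=6, cat=PD: no t2 row matches, row kept with t2 columns NULL.
- player_id=6, cat=CR: no t2 row matches, row kept with t2 columns NULL.
- player_id=6, cat=BQ: 1 matching t2 row(s), so 1 row(s) emitted.
- player_id=6, cat=MT: no t2 row matches, row kept with t2 columns NULL.
- 5 t2 row(s) had no t1 match → kept, t1 columns NULL.
Total: 1 matched + 9 padded = 10 rows.

10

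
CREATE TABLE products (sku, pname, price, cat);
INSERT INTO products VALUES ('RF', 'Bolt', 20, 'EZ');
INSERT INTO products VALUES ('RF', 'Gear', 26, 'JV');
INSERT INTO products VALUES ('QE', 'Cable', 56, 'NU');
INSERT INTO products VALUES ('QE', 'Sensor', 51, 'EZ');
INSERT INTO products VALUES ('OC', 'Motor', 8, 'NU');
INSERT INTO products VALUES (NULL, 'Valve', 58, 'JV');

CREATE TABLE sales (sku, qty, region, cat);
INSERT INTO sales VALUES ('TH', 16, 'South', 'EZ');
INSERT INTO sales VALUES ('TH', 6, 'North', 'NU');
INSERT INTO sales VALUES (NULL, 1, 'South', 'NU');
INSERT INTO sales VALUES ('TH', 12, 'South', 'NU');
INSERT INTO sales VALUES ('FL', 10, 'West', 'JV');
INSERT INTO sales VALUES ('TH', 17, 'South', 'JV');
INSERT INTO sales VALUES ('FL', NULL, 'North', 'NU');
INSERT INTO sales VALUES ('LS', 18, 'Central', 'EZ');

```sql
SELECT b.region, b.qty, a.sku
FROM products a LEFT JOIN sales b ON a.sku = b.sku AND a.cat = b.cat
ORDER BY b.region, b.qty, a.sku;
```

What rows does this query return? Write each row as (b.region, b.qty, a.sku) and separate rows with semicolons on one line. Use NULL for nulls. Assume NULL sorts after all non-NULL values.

(NULL, NULL, OC); (NULL, NULL, QE); (NULL, NULL, QE); (NULL, NULL, RF); (NULL, NULL, RF); (NULL, NULL, NULL)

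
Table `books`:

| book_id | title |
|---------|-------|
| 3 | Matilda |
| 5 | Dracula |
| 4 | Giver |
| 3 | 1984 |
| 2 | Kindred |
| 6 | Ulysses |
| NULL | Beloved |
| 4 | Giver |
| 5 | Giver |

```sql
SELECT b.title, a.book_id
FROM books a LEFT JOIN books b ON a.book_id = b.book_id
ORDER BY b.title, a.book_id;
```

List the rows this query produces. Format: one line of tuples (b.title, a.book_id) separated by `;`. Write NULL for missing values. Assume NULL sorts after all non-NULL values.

LEFT JOIN keeps every row from `books a`; unmatched rows get NULL for `books b`'s columns.
Matching on a.book_id = b.book_id. A NULL in a compared column never satisfies the condition.
Matched pairs: 14; unmatched a rows kept: 1.

(1984, 3); (1984, 3); (Dracula, 5); (Dracula, 5); (Giver, 4); (Giver, 4); (Giver, 4); (Giver, 4); (Giver, 5); (Giver, 5); (Kindred, 2); (Matilda, 3); (Matilda, 3); (Ulysses, 6); (NULL, NULL)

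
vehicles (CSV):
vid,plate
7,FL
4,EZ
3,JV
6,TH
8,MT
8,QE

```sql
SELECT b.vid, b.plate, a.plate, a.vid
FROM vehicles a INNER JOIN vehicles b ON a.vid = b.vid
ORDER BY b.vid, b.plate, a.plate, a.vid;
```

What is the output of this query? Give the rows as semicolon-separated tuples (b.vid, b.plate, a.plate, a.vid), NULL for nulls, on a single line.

(3, JV, JV, 3); (4, EZ, EZ, 4); (6, TH, TH, 6); (7, FL, FL, 7); (8, MT, MT, 8); (8, MT, QE, 8); (8, QE, MT, 8); (8, QE, QE, 8)

INNER JOIN keeps only pairs where the ON condition holds.
Matching on a.vid = b.vid.
- a[0] vid=7 → 1 match(es) in b → 1 row(s).
- a[1] vid=4 → 1 match(es) in b → 1 row(s).
- a[2] vid=3 → 1 match(es) in b → 1 row(s).
- a[3] vid=6 → 1 match(es) in b → 1 row(s).
- a[4] vid=8 → 2 match(es) in b → 2 row(s).
- a[5] vid=8 → 2 match(es) in b → 2 row(s).
After projecting and ordering:
b.vid | b.plate | a.plate | a.vid
3 | JV | JV | 3
4 | EZ | EZ | 4
6 | TH | TH | 6
7 | FL | FL | 7
8 | MT | MT | 8
8 | MT | QE | 8
8 | QE | MT | 8
8 | QE | QE | 8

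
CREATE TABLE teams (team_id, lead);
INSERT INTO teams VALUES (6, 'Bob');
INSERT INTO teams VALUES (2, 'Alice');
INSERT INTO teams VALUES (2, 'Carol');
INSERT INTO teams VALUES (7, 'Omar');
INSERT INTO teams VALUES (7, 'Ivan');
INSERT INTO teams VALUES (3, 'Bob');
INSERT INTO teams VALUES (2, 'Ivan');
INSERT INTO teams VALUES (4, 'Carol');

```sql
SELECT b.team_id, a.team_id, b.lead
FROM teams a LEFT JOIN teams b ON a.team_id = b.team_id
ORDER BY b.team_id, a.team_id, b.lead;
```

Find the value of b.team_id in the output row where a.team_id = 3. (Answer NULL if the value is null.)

3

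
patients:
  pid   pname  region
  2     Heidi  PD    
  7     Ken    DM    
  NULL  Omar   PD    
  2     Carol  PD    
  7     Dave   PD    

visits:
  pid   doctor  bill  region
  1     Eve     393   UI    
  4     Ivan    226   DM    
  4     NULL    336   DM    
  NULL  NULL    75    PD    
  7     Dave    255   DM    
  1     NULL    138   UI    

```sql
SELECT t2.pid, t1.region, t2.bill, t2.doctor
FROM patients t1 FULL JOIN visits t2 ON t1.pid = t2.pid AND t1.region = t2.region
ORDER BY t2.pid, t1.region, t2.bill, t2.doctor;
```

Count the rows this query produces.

10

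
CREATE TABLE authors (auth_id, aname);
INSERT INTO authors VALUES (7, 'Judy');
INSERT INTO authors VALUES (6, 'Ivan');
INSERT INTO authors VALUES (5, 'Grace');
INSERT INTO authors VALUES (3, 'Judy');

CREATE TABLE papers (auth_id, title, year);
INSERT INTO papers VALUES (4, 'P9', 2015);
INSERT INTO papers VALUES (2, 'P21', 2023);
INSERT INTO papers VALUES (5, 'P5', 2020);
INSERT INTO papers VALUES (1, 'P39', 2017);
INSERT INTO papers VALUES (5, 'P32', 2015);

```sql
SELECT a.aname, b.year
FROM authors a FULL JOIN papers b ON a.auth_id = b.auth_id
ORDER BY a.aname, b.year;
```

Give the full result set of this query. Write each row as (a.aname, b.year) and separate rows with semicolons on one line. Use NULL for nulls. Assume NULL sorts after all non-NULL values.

FULL OUTER JOIN keeps every row from both sides; unmatched rows get NULL for the other side's columns.
Matching on a.auth_id = b.auth_id.
Matched pairs: 2; unmatched a rows kept: 3; unmatched b rows kept: 3.

(Grace, 2015); (Grace, 2020); (Ivan, NULL); (Judy, NULL); (Judy, NULL); (NULL, 2015); (NULL, 2017); (NULL, 2023)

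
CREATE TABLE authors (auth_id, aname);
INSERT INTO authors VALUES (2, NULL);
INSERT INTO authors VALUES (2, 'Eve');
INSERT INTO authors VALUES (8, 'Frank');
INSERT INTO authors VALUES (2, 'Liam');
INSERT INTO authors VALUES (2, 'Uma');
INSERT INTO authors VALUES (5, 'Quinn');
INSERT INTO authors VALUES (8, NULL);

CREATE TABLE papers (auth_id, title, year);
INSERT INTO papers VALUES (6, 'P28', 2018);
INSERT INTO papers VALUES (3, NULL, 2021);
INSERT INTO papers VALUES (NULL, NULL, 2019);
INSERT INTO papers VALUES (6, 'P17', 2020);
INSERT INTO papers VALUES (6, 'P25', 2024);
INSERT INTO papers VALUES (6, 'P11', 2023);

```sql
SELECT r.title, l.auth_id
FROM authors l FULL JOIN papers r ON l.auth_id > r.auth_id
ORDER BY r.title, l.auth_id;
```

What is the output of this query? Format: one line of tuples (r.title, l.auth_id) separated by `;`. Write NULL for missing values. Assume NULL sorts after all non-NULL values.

FULL OUTER JOIN keeps every row from both sides; unmatched rows get NULL for the other side's columns.
Matching on l.auth_id > r.auth_id. A NULL in a compared column never satisfies the condition.
Matched pairs: 11; unmatched l rows kept: 4; unmatched r rows kept: 1.

(P11, 8); (P11, 8); (P17, 8); (P17, 8); (P25, 8); (P25, 8); (P28, 8); (P28, 8); (NULL, 2); (NULL, 2); (NULL, 2); (NULL, 2); (NULL, 5); (NULL, 8); (NULL, 8); (NULL, NULL)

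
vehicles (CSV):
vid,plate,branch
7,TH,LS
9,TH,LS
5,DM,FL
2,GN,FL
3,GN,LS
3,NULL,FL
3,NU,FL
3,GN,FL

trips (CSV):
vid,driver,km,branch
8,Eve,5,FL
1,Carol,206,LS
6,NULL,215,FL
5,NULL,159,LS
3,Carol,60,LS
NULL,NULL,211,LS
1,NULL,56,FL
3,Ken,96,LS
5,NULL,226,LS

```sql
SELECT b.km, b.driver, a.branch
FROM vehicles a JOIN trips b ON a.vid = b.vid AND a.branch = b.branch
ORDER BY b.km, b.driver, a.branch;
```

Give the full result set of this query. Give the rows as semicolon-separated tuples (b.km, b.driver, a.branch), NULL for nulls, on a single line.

(60, Carol, LS); (96, Ken, LS)

INNER JOIN keeps only pairs where the ON condition holds.
Matching on a.vid = b.vid AND a.branch = b.branch. A NULL in a compared column never satisfies the condition.
Matched pairs: 2.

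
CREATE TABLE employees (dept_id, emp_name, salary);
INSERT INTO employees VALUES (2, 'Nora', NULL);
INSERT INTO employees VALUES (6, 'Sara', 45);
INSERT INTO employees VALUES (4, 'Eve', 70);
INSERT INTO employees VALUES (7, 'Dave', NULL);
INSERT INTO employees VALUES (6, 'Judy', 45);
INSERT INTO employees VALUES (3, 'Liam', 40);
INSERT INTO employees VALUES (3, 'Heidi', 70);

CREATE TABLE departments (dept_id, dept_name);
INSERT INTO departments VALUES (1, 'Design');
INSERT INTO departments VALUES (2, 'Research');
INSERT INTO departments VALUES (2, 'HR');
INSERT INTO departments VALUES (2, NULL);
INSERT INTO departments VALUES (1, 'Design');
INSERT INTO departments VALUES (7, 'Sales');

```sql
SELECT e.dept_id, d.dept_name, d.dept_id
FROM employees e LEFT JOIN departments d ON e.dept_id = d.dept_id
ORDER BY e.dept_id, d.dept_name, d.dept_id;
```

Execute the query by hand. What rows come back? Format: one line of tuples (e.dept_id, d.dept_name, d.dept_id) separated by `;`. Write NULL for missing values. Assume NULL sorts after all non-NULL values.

(2, HR, 2); (2, Research, 2); (2, NULL, 2); (3, NULL, NULL); (3, NULL, NULL); (4, NULL, NULL); (6, NULL, NULL); (6, NULL, NULL); (7, Sales, 7)

LEFT JOIN keeps every row from `employees`; unmatched rows get NULL for `departments`'s columns.
Matching on e.dept_id = d.dept_id.
- e (dept_id=2) pairs with 3 row(s) of d.
- e (dept_id=6) has no partner → padded with NULL.
- e (dept_id=4) has no partner → padded with NULL.
- e (dept_id=7) pairs with 1 row(s) of d.
- e (dept_id=6) has no partner → padded with NULL.
- e (dept_id=3) has no partner → padded with NULL.
- e (dept_id=3) has no partner → padded with NULL.
After projecting and ordering:
e.dept_id | d.dept_name | d.dept_id
2 | HR | 2
2 | Research | 2
2 | NULL | 2
3 | NULL | NULL
3 | NULL | NULL
4 | NULL | NULL
6 | NULL | NULL
6 | NULL | NULL
7 | Sales | 7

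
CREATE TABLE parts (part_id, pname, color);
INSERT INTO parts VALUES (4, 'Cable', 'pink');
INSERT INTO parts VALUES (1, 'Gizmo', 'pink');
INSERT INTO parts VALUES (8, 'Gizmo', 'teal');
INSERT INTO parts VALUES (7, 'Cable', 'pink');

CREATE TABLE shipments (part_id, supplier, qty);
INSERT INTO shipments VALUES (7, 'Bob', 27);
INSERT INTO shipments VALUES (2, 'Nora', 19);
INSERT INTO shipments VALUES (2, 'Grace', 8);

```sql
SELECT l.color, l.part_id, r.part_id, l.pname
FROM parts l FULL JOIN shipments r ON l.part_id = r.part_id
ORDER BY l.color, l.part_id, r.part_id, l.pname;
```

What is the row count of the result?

6

FULL OUTER JOIN keeps every row from both sides; unmatched rows get NULL for the other side's columns.
Matching on l.part_id = r.part_id.
- part_id=4: no r row matches, row kept with r columns NULL.
- part_id=1: no r row matches, row kept with r columns NULL.
- part_id=8: no r row matches, row kept with r columns NULL.
- part_id=7: 1 matching r row(s), so 1 row(s) emitted.
- plus 2 unmatched r row(s), each kept with NULL l columns.
Total: 1 matched + 5 padded = 6 rows.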